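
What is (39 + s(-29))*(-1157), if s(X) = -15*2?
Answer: -10413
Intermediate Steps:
s(X) = -30
(39 + s(-29))*(-1157) = (39 - 30)*(-1157) = 9*(-1157) = -10413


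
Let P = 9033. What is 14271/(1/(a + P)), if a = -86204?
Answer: -1101307341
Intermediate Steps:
14271/(1/(a + P)) = 14271/(1/(-86204 + 9033)) = 14271/(1/(-77171)) = 14271/(-1/77171) = 14271*(-77171) = -1101307341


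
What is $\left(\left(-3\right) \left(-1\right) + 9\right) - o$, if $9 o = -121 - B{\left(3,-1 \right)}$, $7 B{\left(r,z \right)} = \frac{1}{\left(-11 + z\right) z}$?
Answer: $\frac{19237}{756} \approx 25.446$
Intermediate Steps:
$B{\left(r,z \right)} = \frac{1}{7 z \left(-11 + z\right)}$ ($B{\left(r,z \right)} = \frac{\frac{1}{-11 + z} \frac{1}{z}}{7} = \frac{\frac{1}{z} \frac{1}{-11 + z}}{7} = \frac{1}{7 z \left(-11 + z\right)}$)
$o = - \frac{10165}{756}$ ($o = \frac{-121 - \frac{1}{7 \left(-1\right) \left(-11 - 1\right)}}{9} = \frac{-121 - \frac{1}{7} \left(-1\right) \frac{1}{-12}}{9} = \frac{-121 - \frac{1}{7} \left(-1\right) \left(- \frac{1}{12}\right)}{9} = \frac{-121 - \frac{1}{84}}{9} = \frac{1}{9} \left(- \frac{10165}{84}\right) = - \frac{10165}{756} \approx -13.446$)
$\left(\left(-3\right) \left(-1\right) + 9\right) - o = \left(\left(-3\right) \left(-1\right) + 9\right) - - \frac{10165}{756} = \left(3 + 9\right) + \frac{10165}{756} = 12 + \frac{10165}{756} = \frac{19237}{756}$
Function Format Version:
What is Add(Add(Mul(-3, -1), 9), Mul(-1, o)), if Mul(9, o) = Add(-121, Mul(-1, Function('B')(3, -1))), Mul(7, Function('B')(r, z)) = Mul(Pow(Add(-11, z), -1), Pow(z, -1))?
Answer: Rational(19237, 756) ≈ 25.446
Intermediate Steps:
Function('B')(r, z) = Mul(Rational(1, 7), Pow(z, -1), Pow(Add(-11, z), -1)) (Function('B')(r, z) = Mul(Rational(1, 7), Mul(Pow(Add(-11, z), -1), Pow(z, -1))) = Mul(Rational(1, 7), Mul(Pow(z, -1), Pow(Add(-11, z), -1))) = Mul(Rational(1, 7), Pow(z, -1), Pow(Add(-11, z), -1)))
o = Rational(-10165, 756) (o = Mul(Rational(1, 9), Add(-121, Mul(-1, Mul(Rational(1, 7), Pow(-1, -1), Pow(Add(-11, -1), -1))))) = Mul(Rational(1, 9), Add(-121, Mul(-1, Mul(Rational(1, 7), -1, Pow(-12, -1))))) = Mul(Rational(1, 9), Add(-121, Mul(-1, Mul(Rational(1, 7), -1, Rational(-1, 12))))) = Mul(Rational(1, 9), Add(-121, Mul(-1, Rational(1, 84)))) = Mul(Rational(1, 9), Add(-121, Rational(-1, 84))) = Mul(Rational(1, 9), Rational(-10165, 84)) = Rational(-10165, 756) ≈ -13.446)
Add(Add(Mul(-3, -1), 9), Mul(-1, o)) = Add(Add(Mul(-3, -1), 9), Mul(-1, Rational(-10165, 756))) = Add(Add(3, 9), Rational(10165, 756)) = Add(12, Rational(10165, 756)) = Rational(19237, 756)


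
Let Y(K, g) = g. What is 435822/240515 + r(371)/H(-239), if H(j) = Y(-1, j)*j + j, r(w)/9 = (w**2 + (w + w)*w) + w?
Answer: 65672934621/977212445 ≈ 67.204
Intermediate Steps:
r(w) = 9*w + 27*w**2 (r(w) = 9*((w**2 + (w + w)*w) + w) = 9*((w**2 + (2*w)*w) + w) = 9*((w**2 + 2*w**2) + w) = 9*(3*w**2 + w) = 9*(w + 3*w**2) = 9*w + 27*w**2)
H(j) = j + j**2 (H(j) = j*j + j = j**2 + j = j + j**2)
435822/240515 + r(371)/H(-239) = 435822/240515 + (9*371*(1 + 3*371))/((-239*(1 - 239))) = 435822*(1/240515) + (9*371*(1 + 1113))/((-239*(-238))) = 435822/240515 + (9*371*1114)/56882 = 435822/240515 + 3719646*(1/56882) = 435822/240515 + 265689/4063 = 65672934621/977212445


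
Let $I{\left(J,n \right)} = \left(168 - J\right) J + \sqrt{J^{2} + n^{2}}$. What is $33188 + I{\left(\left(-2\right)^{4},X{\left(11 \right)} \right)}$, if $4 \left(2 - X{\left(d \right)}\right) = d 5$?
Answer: $35620 + \frac{\sqrt{6305}}{4} \approx 35640.0$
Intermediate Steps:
$X{\left(d \right)} = 2 - \frac{5 d}{4}$ ($X{\left(d \right)} = 2 - \frac{d 5}{4} = 2 - \frac{5 d}{4}$)
$I{\left(J,n \right)} = \sqrt{J^{2} + n^{2}} + J \left(168 - J\right)$ ($I{\left(J,n \right)} = J \left(168 - J\right) + \sqrt{J^{2} + n^{2}} = \sqrt{J^{2} + n^{2}} + J \left(168 - J\right)$)
$33188 + I{\left(\left(-2\right)^{4},X{\left(11 \right)} \right)} = 33188 + \left(\sqrt{\left(\left(-2\right)^{4}\right)^{2} + \left(2 - \frac{55}{4}\right)^{2}} - \left(\left(-2\right)^{4}\right)^{2} + 168 \left(-2\right)^{4}\right) = 33188 + \left(\sqrt{16^{2} + \left(2 - \frac{55}{4}\right)^{2}} - 16^{2} + 168 \cdot 16\right) = 33188 + \left(\sqrt{256 + \left(- \frac{47}{4}\right)^{2}} - 256 + 2688\right) = 33188 + \left(\sqrt{256 + \frac{2209}{16}} - 256 + 2688\right) = 33188 + \left(\sqrt{\frac{6305}{16}} - 256 + 2688\right) = 33188 + \left(\frac{\sqrt{6305}}{4} - 256 + 2688\right) = 33188 + \left(2432 + \frac{\sqrt{6305}}{4}\right) = 35620 + \frac{\sqrt{6305}}{4}$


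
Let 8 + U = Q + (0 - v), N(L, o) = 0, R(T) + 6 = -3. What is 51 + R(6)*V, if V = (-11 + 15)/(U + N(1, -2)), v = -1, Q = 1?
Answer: 57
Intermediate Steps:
R(T) = -9 (R(T) = -6 - 3 = -9)
U = -6 (U = -8 + (1 + (0 - 1*(-1))) = -8 + (1 + (0 + 1)) = -8 + (1 + 1) = -8 + 2 = -6)
V = -⅔ (V = (-11 + 15)/(-6 + 0) = 4/(-6) = 4*(-⅙) = -⅔ ≈ -0.66667)
51 + R(6)*V = 51 - 9*(-⅔) = 51 + 6 = 57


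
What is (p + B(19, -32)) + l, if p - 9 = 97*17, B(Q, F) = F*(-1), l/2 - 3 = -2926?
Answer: -4156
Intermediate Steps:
l = -5846 (l = 6 + 2*(-2926) = 6 - 5852 = -5846)
B(Q, F) = -F
p = 1658 (p = 9 + 97*17 = 9 + 1649 = 1658)
(p + B(19, -32)) + l = (1658 - 1*(-32)) - 5846 = (1658 + 32) - 5846 = 1690 - 5846 = -4156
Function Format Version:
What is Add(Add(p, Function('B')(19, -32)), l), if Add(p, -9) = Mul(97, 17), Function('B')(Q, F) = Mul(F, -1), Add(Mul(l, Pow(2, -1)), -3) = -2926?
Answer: -4156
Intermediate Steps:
l = -5846 (l = Add(6, Mul(2, -2926)) = Add(6, -5852) = -5846)
Function('B')(Q, F) = Mul(-1, F)
p = 1658 (p = Add(9, Mul(97, 17)) = Add(9, 1649) = 1658)
Add(Add(p, Function('B')(19, -32)), l) = Add(Add(1658, Mul(-1, -32)), -5846) = Add(Add(1658, 32), -5846) = Add(1690, -5846) = -4156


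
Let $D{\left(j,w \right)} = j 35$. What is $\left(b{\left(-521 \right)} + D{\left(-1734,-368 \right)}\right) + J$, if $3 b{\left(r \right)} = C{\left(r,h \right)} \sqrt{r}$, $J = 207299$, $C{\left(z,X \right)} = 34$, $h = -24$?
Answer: $146609 + \frac{34 i \sqrt{521}}{3} \approx 1.4661 \cdot 10^{5} + 258.69 i$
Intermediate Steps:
$b{\left(r \right)} = \frac{34 \sqrt{r}}{3}$
$D{\left(j,w \right)} = 35 j$
$\left(b{\left(-521 \right)} + D{\left(-1734,-368 \right)}\right) + J = \left(\frac{34 \sqrt{-521}}{3} + 35 \left(-1734\right)\right) + 207299 = \left(\frac{34 i \sqrt{521}}{3} - 60690\right) + 207299 = \left(-60690 + \frac{34 i \sqrt{521}}{3}\right) + 207299 = 146609 + \frac{34 i \sqrt{521}}{3}$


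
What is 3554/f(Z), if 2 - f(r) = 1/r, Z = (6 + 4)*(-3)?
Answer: 106620/61 ≈ 1747.9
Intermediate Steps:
Z = -30 (Z = 10*(-3) = -30)
f(r) = 2 - 1/r
3554/f(Z) = 3554/(2 - 1/(-30)) = 3554/(2 - 1*(-1/30)) = 3554/(2 + 1/30) = 3554/(61/30) = 3554*(30/61) = 106620/61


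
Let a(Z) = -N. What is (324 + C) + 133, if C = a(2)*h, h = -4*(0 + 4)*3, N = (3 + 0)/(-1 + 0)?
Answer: 313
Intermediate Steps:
N = -3 (N = 3/(-1) = 3*(-1) = -3)
a(Z) = 3 (a(Z) = -1*(-3) = 3)
h = -48 (h = -4*4*3 = -16*3 = -48)
C = -144 (C = 3*(-48) = -144)
(324 + C) + 133 = (324 - 144) + 133 = 180 + 133 = 313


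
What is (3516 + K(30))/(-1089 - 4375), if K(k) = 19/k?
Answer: -105499/163920 ≈ -0.64360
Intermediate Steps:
(3516 + K(30))/(-1089 - 4375) = (3516 + 19/30)/(-1089 - 4375) = (3516 + 19*(1/30))/(-5464) = (3516 + 19/30)*(-1/5464) = (105499/30)*(-1/5464) = -105499/163920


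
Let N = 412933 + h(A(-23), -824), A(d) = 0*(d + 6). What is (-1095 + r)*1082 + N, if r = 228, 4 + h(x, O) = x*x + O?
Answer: -525989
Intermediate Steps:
A(d) = 0 (A(d) = 0*(6 + d) = 0)
h(x, O) = -4 + O + x² (h(x, O) = -4 + (x*x + O) = -4 + (x² + O) = -4 + (O + x²) = -4 + O + x²)
N = 412105 (N = 412933 + (-4 - 824 + 0²) = 412933 + (-4 - 824 + 0) = 412933 - 828 = 412105)
(-1095 + r)*1082 + N = (-1095 + 228)*1082 + 412105 = -867*1082 + 412105 = -938094 + 412105 = -525989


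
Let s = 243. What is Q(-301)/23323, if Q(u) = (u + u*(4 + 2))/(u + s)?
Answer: 2107/1352734 ≈ 0.0015576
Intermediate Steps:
Q(u) = 7*u/(243 + u) (Q(u) = (u + u*(4 + 2))/(u + 243) = (u + u*6)/(243 + u) = (u + 6*u)/(243 + u) = (7*u)/(243 + u) = 7*u/(243 + u))
Q(-301)/23323 = (7*(-301)/(243 - 301))/23323 = (7*(-301)/(-58))*(1/23323) = (7*(-301)*(-1/58))*(1/23323) = (2107/58)*(1/23323) = 2107/1352734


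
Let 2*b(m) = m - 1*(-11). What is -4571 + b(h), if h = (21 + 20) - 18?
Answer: -4554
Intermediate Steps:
h = 23 (h = 41 - 18 = 23)
b(m) = 11/2 + m/2 (b(m) = (m - 1*(-11))/2 = (m + 11)/2 = (11 + m)/2 = 11/2 + m/2)
-4571 + b(h) = -4571 + (11/2 + (½)*23) = -4571 + (11/2 + 23/2) = -4571 + 17 = -4554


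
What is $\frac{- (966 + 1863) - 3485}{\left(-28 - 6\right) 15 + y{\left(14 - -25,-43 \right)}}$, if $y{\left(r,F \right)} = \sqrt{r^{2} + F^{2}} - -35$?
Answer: $\frac{54530}{4041} + \frac{574 \sqrt{3370}}{20205} \approx 15.143$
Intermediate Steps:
$y{\left(r,F \right)} = 35 + \sqrt{F^{2} + r^{2}}$ ($y{\left(r,F \right)} = \sqrt{F^{2} + r^{2}} + 35 = 35 + \sqrt{F^{2} + r^{2}}$)
$\frac{- (966 + 1863) - 3485}{\left(-28 - 6\right) 15 + y{\left(14 - -25,-43 \right)}} = \frac{- (966 + 1863) - 3485}{\left(-28 - 6\right) 15 + \left(35 + \sqrt{\left(-43\right)^{2} + \left(14 - -25\right)^{2}}\right)} = \frac{\left(-1\right) 2829 - 3485}{\left(-34\right) 15 + \left(35 + \sqrt{1849 + \left(14 + 25\right)^{2}}\right)} = \frac{-2829 - 3485}{-510 + \left(35 + \sqrt{1849 + 39^{2}}\right)} = - \frac{6314}{-510 + \left(35 + \sqrt{1849 + 1521}\right)} = - \frac{6314}{-510 + \left(35 + \sqrt{3370}\right)} = - \frac{6314}{-475 + \sqrt{3370}}$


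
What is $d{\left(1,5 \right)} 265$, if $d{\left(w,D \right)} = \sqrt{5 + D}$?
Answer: $265 \sqrt{10} \approx 838.0$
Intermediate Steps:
$d{\left(1,5 \right)} 265 = \sqrt{5 + 5} \cdot 265 = \sqrt{10} \cdot 265 = 265 \sqrt{10}$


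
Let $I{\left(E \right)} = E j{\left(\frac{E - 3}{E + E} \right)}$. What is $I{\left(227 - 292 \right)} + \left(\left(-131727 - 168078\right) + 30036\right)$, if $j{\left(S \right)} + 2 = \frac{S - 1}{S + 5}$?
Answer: $- \frac{96798386}{359} \approx -2.6963 \cdot 10^{5}$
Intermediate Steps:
$j{\left(S \right)} = -2 + \frac{-1 + S}{5 + S}$ ($j{\left(S \right)} = -2 + \frac{S - 1}{S + 5} = -2 + \frac{-1 + S}{5 + S}$)
$I{\left(E \right)} = \frac{E \left(-11 - \frac{-3 + E}{2 E}\right)}{5 + \frac{-3 + E}{2 E}}$ ($I{\left(E \right)} = E \frac{-11 - \frac{E - 3}{E + E}}{5 + \frac{E - 3}{E + E}} = E \frac{-11 - \frac{-3 + E}{2 E}}{5 + \frac{-3 + E}{2 E}} = \frac{E \left(-11 - \frac{-3 + E}{2 E}\right)}{5 + \frac{-3 + E}{2 E}}$)
$I{\left(227 - 292 \right)} + \left(\left(-131727 - 168078\right) + 30036\right) = \frac{\left(227 - 292\right) \left(3 - 23 \left(227 - 292\right)\right)}{-3 + 11 \left(227 - 292\right)} + \left(\left(-131727 - 168078\right) + 30036\right) = \frac{\left(227 - 292\right) \left(3 - 23 \left(227 - 292\right)\right)}{-3 + 11 \left(227 - 292\right)} + \left(-299805 + 30036\right) = - \frac{65 \left(3 - -1495\right)}{-3 + 11 \left(-65\right)} - 269769 = - \frac{65 \left(3 + 1495\right)}{-3 - 715} - 269769 = \left(-65\right) \frac{1}{-718} \cdot 1498 - 269769 = \left(-65\right) \left(- \frac{1}{718}\right) 1498 - 269769 = \frac{48685}{359} - 269769 = - \frac{96798386}{359}$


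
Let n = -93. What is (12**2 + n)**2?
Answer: 2601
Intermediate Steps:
(12**2 + n)**2 = (12**2 - 93)**2 = (144 - 93)**2 = 51**2 = 2601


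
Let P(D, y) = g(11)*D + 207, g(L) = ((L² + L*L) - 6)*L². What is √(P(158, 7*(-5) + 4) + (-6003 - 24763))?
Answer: 3*√497921 ≈ 2116.9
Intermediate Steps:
g(L) = L²*(-6 + 2*L²) (g(L) = ((L² + L²) - 6)*L² = (2*L² - 6)*L² = (-6 + 2*L²)*L² = L²*(-6 + 2*L²))
P(D, y) = 207 + 28556*D (P(D, y) = (2*11²*(-3 + 11²))*D + 207 = (2*121*(-3 + 121))*D + 207 = (2*121*118)*D + 207 = 28556*D + 207 = 207 + 28556*D)
√(P(158, 7*(-5) + 4) + (-6003 - 24763)) = √((207 + 28556*158) + (-6003 - 24763)) = √((207 + 4511848) - 30766) = √(4512055 - 30766) = √4481289 = 3*√497921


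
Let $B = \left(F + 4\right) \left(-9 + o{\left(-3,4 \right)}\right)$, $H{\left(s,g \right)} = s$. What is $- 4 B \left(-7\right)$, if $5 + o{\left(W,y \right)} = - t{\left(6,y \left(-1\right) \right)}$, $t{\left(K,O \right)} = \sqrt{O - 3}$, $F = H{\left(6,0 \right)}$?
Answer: $-3920 - 280 i \sqrt{7} \approx -3920.0 - 740.81 i$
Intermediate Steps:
$F = 6$
$t{\left(K,O \right)} = \sqrt{-3 + O}$
$o{\left(W,y \right)} = -5 - \sqrt{-3 - y}$ ($o{\left(W,y \right)} = -5 - \sqrt{-3 + y \left(-1\right)} = -5 - \sqrt{-3 - y}$)
$B = -140 - 10 i \sqrt{7}$ ($B = \left(6 + 4\right) \left(-9 - \left(5 + \sqrt{-3 - 4}\right)\right) = 10 \left(-9 - \left(5 + \sqrt{-3 - 4}\right)\right) = 10 \left(-9 - \left(5 + \sqrt{-7}\right)\right) = 10 \left(-9 - \left(5 + i \sqrt{7}\right)\right) = 10 \left(-14 - i \sqrt{7}\right) = -140 - 10 i \sqrt{7} \approx -140.0 - 26.458 i$)
$- 4 B \left(-7\right) = - 4 \left(-140 - 10 i \sqrt{7}\right) \left(-7\right) = \left(560 + 40 i \sqrt{7}\right) \left(-7\right) = -3920 - 280 i \sqrt{7}$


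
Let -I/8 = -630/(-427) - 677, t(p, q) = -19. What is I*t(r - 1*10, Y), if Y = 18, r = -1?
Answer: -6263464/61 ≈ -1.0268e+5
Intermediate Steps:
I = 329656/61 (I = -8*(-630/(-427) - 677) = -8*(-630*(-1/427) - 677) = -8*(90/61 - 677) = -8*(-41207/61) = 329656/61 ≈ 5404.2)
I*t(r - 1*10, Y) = (329656/61)*(-19) = -6263464/61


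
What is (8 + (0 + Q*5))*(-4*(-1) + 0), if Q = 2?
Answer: 72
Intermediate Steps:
(8 + (0 + Q*5))*(-4*(-1) + 0) = (8 + (0 + 2*5))*(-4*(-1) + 0) = (8 + (0 + 10))*(4 + 0) = (8 + 10)*4 = 18*4 = 72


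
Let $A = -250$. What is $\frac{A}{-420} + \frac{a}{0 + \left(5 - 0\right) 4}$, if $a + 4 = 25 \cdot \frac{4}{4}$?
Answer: $\frac{691}{420} \approx 1.6452$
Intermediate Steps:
$a = 21$ ($a = -4 + 25 \cdot \frac{4}{4} = -4 + 25 \cdot 4 \cdot \frac{1}{4} = -4 + 25 \cdot 1 = -4 + 25 = 21$)
$\frac{A}{-420} + \frac{a}{0 + \left(5 - 0\right) 4} = - \frac{250}{-420} + \frac{21}{0 + \left(5 - 0\right) 4} = \left(-250\right) \left(- \frac{1}{420}\right) + \frac{21}{0 + \left(5 + 0\right) 4} = \frac{25}{42} + \frac{21}{0 + 5 \cdot 4} = \frac{25}{42} + \frac{21}{0 + 20} = \frac{25}{42} + \frac{21}{20} = \frac{691}{420}$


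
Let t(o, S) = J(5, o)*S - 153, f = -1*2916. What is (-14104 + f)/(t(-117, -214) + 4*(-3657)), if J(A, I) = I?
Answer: -17020/10257 ≈ -1.6594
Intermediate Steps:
f = -2916
t(o, S) = -153 + S*o (t(o, S) = o*S - 153 = S*o - 153 = -153 + S*o)
(-14104 + f)/(t(-117, -214) + 4*(-3657)) = (-14104 - 2916)/((-153 - 214*(-117)) + 4*(-3657)) = -17020/((-153 + 25038) - 14628) = -17020/(24885 - 14628) = -17020/10257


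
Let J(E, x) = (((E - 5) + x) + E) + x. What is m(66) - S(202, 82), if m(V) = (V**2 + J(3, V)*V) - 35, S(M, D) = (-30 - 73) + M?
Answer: 13000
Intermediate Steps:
J(E, x) = -5 + 2*E + 2*x (J(E, x) = (((-5 + E) + x) + E) + x = ((-5 + E + x) + E) + x = (-5 + x + 2*E) + x = -5 + 2*E + 2*x)
S(M, D) = -103 + M
m(V) = -35 + V**2 + V*(1 + 2*V) (m(V) = (V**2 + (-5 + 2*3 + 2*V)*V) - 35 = (V**2 + (-5 + 6 + 2*V)*V) - 35 = (V**2 + (1 + 2*V)*V) - 35 = (V**2 + V*(1 + 2*V)) - 35 = -35 + V**2 + V*(1 + 2*V))
m(66) - S(202, 82) = (-35 + 66 + 3*66**2) - (-103 + 202) = (-35 + 66 + 3*4356) - 1*99 = (-35 + 66 + 13068) - 99 = 13099 - 99 = 13000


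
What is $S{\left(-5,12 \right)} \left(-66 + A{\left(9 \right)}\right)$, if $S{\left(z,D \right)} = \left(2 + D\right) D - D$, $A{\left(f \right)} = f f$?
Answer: $2340$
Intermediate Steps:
$A{\left(f \right)} = f^{2}$
$S{\left(z,D \right)} = - D + D \left(2 + D\right)$ ($S{\left(z,D \right)} = D \left(2 + D\right) - D = - D + D \left(2 + D\right)$)
$S{\left(-5,12 \right)} \left(-66 + A{\left(9 \right)}\right) = 12 \left(1 + 12\right) \left(-66 + 9^{2}\right) = 12 \cdot 13 \left(-66 + 81\right) = 156 \cdot 15 = 2340$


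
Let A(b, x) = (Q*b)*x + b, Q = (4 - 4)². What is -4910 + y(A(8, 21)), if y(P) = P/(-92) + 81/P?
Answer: -901593/184 ≈ -4900.0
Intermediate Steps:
Q = 0 (Q = 0² = 0)
A(b, x) = b (A(b, x) = (0*b)*x + b = 0*x + b = 0 + b = b)
y(P) = 81/P - P/92 (y(P) = P*(-1/92) + 81/P = -P/92 + 81/P = 81/P - P/92)
-4910 + y(A(8, 21)) = -4910 + (81/8 - 1/92*8) = -4910 + (81*(⅛) - 2/23) = -4910 + (81/8 - 2/23) = -4910 + 1847/184 = -901593/184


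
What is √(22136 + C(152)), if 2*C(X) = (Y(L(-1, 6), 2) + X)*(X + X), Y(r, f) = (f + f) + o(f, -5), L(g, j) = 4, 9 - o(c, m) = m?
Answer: 2*√11994 ≈ 219.03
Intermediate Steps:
o(c, m) = 9 - m
Y(r, f) = 14 + 2*f (Y(r, f) = (f + f) + (9 - 1*(-5)) = 2*f + (9 + 5) = 2*f + 14 = 14 + 2*f)
C(X) = X*(18 + X) (C(X) = (((14 + 2*2) + X)*(X + X))/2 = (((14 + 4) + X)*(2*X))/2 = ((18 + X)*(2*X))/2 = (2*X*(18 + X))/2 = X*(18 + X))
√(22136 + C(152)) = √(22136 + 152*(18 + 152)) = √(22136 + 152*170) = √(22136 + 25840) = √47976 = 2*√11994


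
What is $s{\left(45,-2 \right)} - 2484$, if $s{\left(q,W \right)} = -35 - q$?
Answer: $-2564$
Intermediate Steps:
$s{\left(45,-2 \right)} - 2484 = \left(-35 - 45\right) - 2484 = -80 - 2484 = -2564$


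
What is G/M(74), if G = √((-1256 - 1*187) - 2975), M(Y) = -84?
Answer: -47*I*√2/84 ≈ -0.79129*I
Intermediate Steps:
G = 47*I*√2 (G = √((-1256 - 187) - 2975) = √(-1443 - 2975) = √(-4418) = 47*I*√2 ≈ 66.468*I)
G/M(74) = (47*I*√2)/(-84) = (47*I*√2)*(-1/84) = -47*I*√2/84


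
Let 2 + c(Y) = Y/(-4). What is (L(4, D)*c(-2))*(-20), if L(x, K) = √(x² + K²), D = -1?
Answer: 30*√17 ≈ 123.69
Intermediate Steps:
c(Y) = -2 - Y/4 (c(Y) = -2 + Y/(-4) = -2 + Y*(-¼) = -2 - Y/4)
L(x, K) = √(K² + x²)
(L(4, D)*c(-2))*(-20) = (√((-1)² + 4²)*(-2 - ¼*(-2)))*(-20) = (√(1 + 16)*(-2 + ½))*(-20) = (√17*(-3/2))*(-20) = -3*√17/2*(-20) = 30*√17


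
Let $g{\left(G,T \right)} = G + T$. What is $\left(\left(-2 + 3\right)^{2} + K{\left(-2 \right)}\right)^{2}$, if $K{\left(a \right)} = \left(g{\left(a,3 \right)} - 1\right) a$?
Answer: $1$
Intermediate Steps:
$K{\left(a \right)} = a \left(2 + a\right)$ ($K{\left(a \right)} = \left(\left(a + 3\right) - 1\right) a = \left(\left(3 + a\right) - 1\right) a = \left(2 + a\right) a = a \left(2 + a\right)$)
$\left(\left(-2 + 3\right)^{2} + K{\left(-2 \right)}\right)^{2} = \left(\left(-2 + 3\right)^{2} - 2 \left(2 - 2\right)\right)^{2} = \left(1^{2} - 0\right)^{2} = \left(1 + 0\right)^{2} = 1^{2} = 1$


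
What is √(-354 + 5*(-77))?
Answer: I*√739 ≈ 27.185*I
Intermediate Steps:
√(-354 + 5*(-77)) = √(-354 - 385) = √(-739) = I*√739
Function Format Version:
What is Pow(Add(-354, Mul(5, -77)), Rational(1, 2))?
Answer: Mul(I, Pow(739, Rational(1, 2))) ≈ Mul(27.185, I)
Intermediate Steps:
Pow(Add(-354, Mul(5, -77)), Rational(1, 2)) = Pow(Add(-354, -385), Rational(1, 2)) = Pow(-739, Rational(1, 2)) = Mul(I, Pow(739, Rational(1, 2)))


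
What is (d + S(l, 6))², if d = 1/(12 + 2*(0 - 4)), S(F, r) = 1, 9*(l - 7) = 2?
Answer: 25/16 ≈ 1.5625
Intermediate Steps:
l = 65/9 (l = 7 + (⅑)*2 = 7 + 2/9 = 65/9 ≈ 7.2222)
d = ¼ (d = 1/(12 + 2*(-4)) = 1/(12 - 8) = 1/4 = ¼ ≈ 0.25000)
(d + S(l, 6))² = (¼ + 1)² = (5/4)² = 25/16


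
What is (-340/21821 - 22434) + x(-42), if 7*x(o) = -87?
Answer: -3428627005/152747 ≈ -22446.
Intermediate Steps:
x(o) = -87/7 (x(o) = (1/7)*(-87) = -87/7)
(-340/21821 - 22434) + x(-42) = (-340/21821 - 22434) - 87/7 = -489532654/21821 - 87/7 = -3428627005/152747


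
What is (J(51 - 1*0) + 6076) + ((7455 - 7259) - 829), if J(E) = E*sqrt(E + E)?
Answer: 5443 + 51*sqrt(102) ≈ 5958.1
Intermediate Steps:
J(E) = sqrt(2)*E**(3/2) (J(E) = E*sqrt(2*E) = E*(sqrt(2)*sqrt(E)) = sqrt(2)*E**(3/2))
(J(51 - 1*0) + 6076) + ((7455 - 7259) - 829) = (sqrt(2)*(51 - 1*0)**(3/2) + 6076) + ((7455 - 7259) - 829) = (sqrt(2)*(51 + 0)**(3/2) + 6076) + (196 - 829) = (sqrt(2)*51**(3/2) + 6076) - 633 = (sqrt(2)*(51*sqrt(51)) + 6076) - 633 = (51*sqrt(102) + 6076) - 633 = (6076 + 51*sqrt(102)) - 633 = 5443 + 51*sqrt(102)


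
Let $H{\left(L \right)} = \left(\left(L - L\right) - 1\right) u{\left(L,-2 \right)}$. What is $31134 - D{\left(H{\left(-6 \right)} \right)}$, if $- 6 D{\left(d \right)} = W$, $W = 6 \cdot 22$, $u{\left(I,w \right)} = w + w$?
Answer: $31156$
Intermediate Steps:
$u{\left(I,w \right)} = 2 w$
$W = 132$
$H{\left(L \right)} = 4$ ($H{\left(L \right)} = \left(\left(L - L\right) - 1\right) 2 \left(-2\right) = \left(0 - 1\right) \left(-4\right) = \left(-1\right) \left(-4\right) = 4$)
$D{\left(d \right)} = -22$ ($D{\left(d \right)} = \left(- \frac{1}{6}\right) 132 = -22$)
$31134 - D{\left(H{\left(-6 \right)} \right)} = 31134 - -22 = 31134 + 22 = 31156$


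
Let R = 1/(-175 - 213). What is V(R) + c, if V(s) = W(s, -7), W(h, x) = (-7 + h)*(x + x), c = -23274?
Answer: -4496137/194 ≈ -23176.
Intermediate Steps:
W(h, x) = 2*x*(-7 + h) (W(h, x) = (-7 + h)*(2*x) = 2*x*(-7 + h))
R = -1/388 (R = 1/(-388) = -1/388 ≈ -0.0025773)
V(s) = 98 - 14*s (V(s) = 2*(-7)*(-7 + s) = 98 - 14*s)
V(R) + c = (98 - 14*(-1/388)) - 23274 = (98 + 7/194) - 23274 = 19019/194 - 23274 = -4496137/194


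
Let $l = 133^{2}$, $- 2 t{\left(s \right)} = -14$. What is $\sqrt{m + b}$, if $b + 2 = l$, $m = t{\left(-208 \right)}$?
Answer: $3 \sqrt{1966} \approx 133.02$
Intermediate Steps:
$t{\left(s \right)} = 7$ ($t{\left(s \right)} = \left(- \frac{1}{2}\right) \left(-14\right) = 7$)
$m = 7$
$l = 17689$
$b = 17687$ ($b = -2 + 17689 = 17687$)
$\sqrt{m + b} = \sqrt{7 + 17687} = \sqrt{17694} = 3 \sqrt{1966}$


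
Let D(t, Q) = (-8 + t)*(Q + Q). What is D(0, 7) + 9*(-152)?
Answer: -1480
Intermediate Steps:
D(t, Q) = 2*Q*(-8 + t) (D(t, Q) = (-8 + t)*(2*Q) = 2*Q*(-8 + t))
D(0, 7) + 9*(-152) = 2*7*(-8 + 0) + 9*(-152) = 2*7*(-8) - 1368 = -112 - 1368 = -1480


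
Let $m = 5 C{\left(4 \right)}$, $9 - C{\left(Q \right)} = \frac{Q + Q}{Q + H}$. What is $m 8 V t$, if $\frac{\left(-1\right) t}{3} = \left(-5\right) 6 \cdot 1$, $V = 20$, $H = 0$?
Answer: $504000$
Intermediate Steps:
$t = 90$ ($t = - 3 \left(-5\right) 6 \cdot 1 = - 3 \left(\left(-30\right) 1\right) = \left(-3\right) \left(-30\right) = 90$)
$C{\left(Q \right)} = 7$ ($C{\left(Q \right)} = 9 - \frac{Q + Q}{Q + 0} = 9 - \frac{2 Q}{Q} = 9 - 2 = 7$)
$m = 35$ ($m = 5 \cdot 7 = 35$)
$m 8 V t = 35 \cdot 8 \cdot 20 \cdot 90 = 280 \cdot 20 \cdot 90 = 5600 \cdot 90 = 504000$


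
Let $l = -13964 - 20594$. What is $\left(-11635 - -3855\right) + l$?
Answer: $-42338$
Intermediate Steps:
$l = -34558$ ($l = -13964 - 20594 = -34558$)
$\left(-11635 - -3855\right) + l = \left(-11635 - -3855\right) - 34558 = \left(-11635 + 3855\right) - 34558 = -7780 - 34558 = -42338$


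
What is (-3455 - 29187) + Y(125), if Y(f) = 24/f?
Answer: -4080226/125 ≈ -32642.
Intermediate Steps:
(-3455 - 29187) + Y(125) = (-3455 - 29187) + 24/125 = -32642 + 24*(1/125) = -32642 + 24/125 = -4080226/125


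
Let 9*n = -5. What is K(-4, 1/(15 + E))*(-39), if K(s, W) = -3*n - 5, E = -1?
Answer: 130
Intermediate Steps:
n = -5/9 (n = (⅑)*(-5) = -5/9 ≈ -0.55556)
K(s, W) = -10/3 (K(s, W) = -3*(-5/9) - 5 = 5/3 - 5 = -10/3)
K(-4, 1/(15 + E))*(-39) = -10/3*(-39) = 130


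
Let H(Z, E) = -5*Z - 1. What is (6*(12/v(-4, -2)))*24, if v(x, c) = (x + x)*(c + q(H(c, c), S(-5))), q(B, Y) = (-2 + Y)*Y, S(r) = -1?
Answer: -216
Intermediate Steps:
H(Z, E) = -1 - 5*Z
q(B, Y) = Y*(-2 + Y)
v(x, c) = 2*x*(3 + c) (v(x, c) = (x + x)*(c - (-2 - 1)) = (2*x)*(c - 1*(-3)) = (2*x)*(c + 3) = (2*x)*(3 + c) = 2*x*(3 + c))
(6*(12/v(-4, -2)))*24 = (6*(12/((2*(-4)*(3 - 2)))))*24 = (6*(12/((2*(-4)*1))))*24 = (6*(12/(-8)))*24 = (6*(12*(-⅛)))*24 = (6*(-3/2))*24 = -9*24 = -216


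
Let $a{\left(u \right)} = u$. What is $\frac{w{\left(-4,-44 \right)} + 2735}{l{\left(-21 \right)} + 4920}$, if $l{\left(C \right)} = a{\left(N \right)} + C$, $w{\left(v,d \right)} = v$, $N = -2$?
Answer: $\frac{2731}{4897} \approx 0.55769$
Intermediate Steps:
$l{\left(C \right)} = -2 + C$
$\frac{w{\left(-4,-44 \right)} + 2735}{l{\left(-21 \right)} + 4920} = \frac{-4 + 2735}{\left(-2 - 21\right) + 4920} = \frac{2731}{-23 + 4920} = \frac{2731}{4897}$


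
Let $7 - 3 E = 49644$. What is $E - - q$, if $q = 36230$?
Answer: $\frac{59053}{3} \approx 19684.0$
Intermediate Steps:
$E = - \frac{49637}{3}$ ($E = \frac{7}{3} - 16548 = - \frac{49637}{3} \approx -16546.0$)
$E - - q = - \frac{49637}{3} - \left(-1\right) 36230 = - \frac{49637}{3} - -36230 = - \frac{49637}{3} + 36230 = \frac{59053}{3}$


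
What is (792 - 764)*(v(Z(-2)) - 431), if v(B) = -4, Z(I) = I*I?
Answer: -12180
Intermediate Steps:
Z(I) = I²
(792 - 764)*(v(Z(-2)) - 431) = (792 - 764)*(-4 - 431) = 28*(-435) = -12180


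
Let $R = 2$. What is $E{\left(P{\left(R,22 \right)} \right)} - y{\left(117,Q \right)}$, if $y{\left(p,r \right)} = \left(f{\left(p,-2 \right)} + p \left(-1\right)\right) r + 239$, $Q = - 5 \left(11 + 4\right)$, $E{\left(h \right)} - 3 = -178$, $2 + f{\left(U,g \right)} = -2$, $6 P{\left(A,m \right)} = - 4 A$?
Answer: $-9489$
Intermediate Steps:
$P{\left(A,m \right)} = - \frac{2 A}{3}$ ($P{\left(A,m \right)} = \frac{\left(-4\right) A}{6} = - \frac{2 A}{3}$)
$f{\left(U,g \right)} = -4$ ($f{\left(U,g \right)} = -2 - 2 = -4$)
$E{\left(h \right)} = -175$ ($E{\left(h \right)} = 3 - 178 = -175$)
$Q = -75$ ($Q = \left(-5\right) 15 = -75$)
$y{\left(p,r \right)} = 239 + r \left(-4 - p\right)$ ($y{\left(p,r \right)} = \left(-4 + p \left(-1\right)\right) r + 239 = \left(-4 - p\right) r + 239 = r \left(-4 - p\right) + 239 = 239 + r \left(-4 - p\right)$)
$E{\left(P{\left(R,22 \right)} \right)} - y{\left(117,Q \right)} = -175 - \left(239 - -300 - 117 \left(-75\right)\right) = -175 - \left(239 + 300 + 8775\right) = -175 - 9314 = -9489$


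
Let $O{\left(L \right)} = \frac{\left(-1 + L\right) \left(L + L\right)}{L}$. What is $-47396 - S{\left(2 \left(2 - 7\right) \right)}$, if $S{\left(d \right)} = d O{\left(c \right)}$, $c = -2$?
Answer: $-47456$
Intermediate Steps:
$O{\left(L \right)} = -2 + 2 L$ ($O{\left(L \right)} = \frac{\left(-1 + L\right) 2 L}{L} = \frac{2 L \left(-1 + L\right)}{L} = -2 + 2 L$)
$S{\left(d \right)} = - 6 d$ ($S{\left(d \right)} = d \left(-2 + 2 \left(-2\right)\right) = d \left(-2 - 4\right) = d \left(-6\right) = - 6 d$)
$-47396 - S{\left(2 \left(2 - 7\right) \right)} = -47396 - - 6 \cdot 2 \left(2 - 7\right) = -47396 - - 6 \cdot 2 \left(-5\right) = -47396 - \left(-6\right) \left(-10\right) = -47396 - 60 = -47456$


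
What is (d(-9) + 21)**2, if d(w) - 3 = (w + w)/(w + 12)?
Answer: 324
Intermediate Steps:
d(w) = 3 + 2*w/(12 + w) (d(w) = 3 + (w + w)/(w + 12) = 3 + (2*w)/(12 + w) = 3 + 2*w/(12 + w))
(d(-9) + 21)**2 = ((36 + 5*(-9))/(12 - 9) + 21)**2 = ((36 - 45)/3 + 21)**2 = ((1/3)*(-9) + 21)**2 = (-3 + 21)**2 = 18**2 = 324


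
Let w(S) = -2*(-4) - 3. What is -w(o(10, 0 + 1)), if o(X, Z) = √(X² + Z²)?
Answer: -5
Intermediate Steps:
w(S) = 5 (w(S) = 8 - 3 = 5)
-w(o(10, 0 + 1)) = -1*5 = -5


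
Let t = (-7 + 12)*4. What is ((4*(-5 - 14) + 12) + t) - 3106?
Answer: -3150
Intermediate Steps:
t = 20 (t = 5*4 = 20)
((4*(-5 - 14) + 12) + t) - 3106 = ((4*(-5 - 14) + 12) + 20) - 3106 = ((4*(-19) + 12) + 20) - 3106 = ((-76 + 12) + 20) - 3106 = (-64 + 20) - 3106 = -44 - 3106 = -3150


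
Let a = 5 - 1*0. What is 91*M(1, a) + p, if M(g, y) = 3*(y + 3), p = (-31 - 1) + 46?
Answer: 2198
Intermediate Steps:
p = 14 (p = -32 + 46 = 14)
a = 5 (a = 5 + 0 = 5)
M(g, y) = 9 + 3*y (M(g, y) = 3*(3 + y) = 9 + 3*y)
91*M(1, a) + p = 91*(9 + 3*5) + 14 = 91*(9 + 15) + 14 = 91*24 + 14 = 2184 + 14 = 2198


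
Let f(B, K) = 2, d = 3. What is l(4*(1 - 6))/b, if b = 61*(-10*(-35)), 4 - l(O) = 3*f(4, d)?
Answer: -1/10675 ≈ -9.3677e-5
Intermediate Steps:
l(O) = -2 (l(O) = 4 - 3*2 = 4 - 1*6 = 4 - 6 = -2)
b = 21350 (b = 61*350 = 21350)
l(4*(1 - 6))/b = -2/21350 = -2*1/21350 = -1/10675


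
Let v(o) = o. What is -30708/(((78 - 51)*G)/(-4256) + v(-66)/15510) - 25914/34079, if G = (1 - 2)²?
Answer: 1046665096954806/361271479 ≈ 2.8972e+6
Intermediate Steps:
G = 1 (G = (-1)² = 1)
-30708/(((78 - 51)*G)/(-4256) + v(-66)/15510) - 25914/34079 = -30708/(((78 - 51)*1)/(-4256) - 66/15510) - 25914/34079 = -30708/((27*1)*(-1/4256) - 66*1/15510) - 25914*1/34079 = -30708/(27*(-1/4256) - 1/235) - 25914/34079 = -30708/(-27/4256 - 1/235) - 25914/34079 = -30708/(-10601/1000160) - 25914/34079 = -30708*(-1000160/10601) - 25914/34079 = 30712913280/10601 - 25914/34079 = 1046665096954806/361271479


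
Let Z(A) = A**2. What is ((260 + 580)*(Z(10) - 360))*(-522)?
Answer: 114004800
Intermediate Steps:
((260 + 580)*(Z(10) - 360))*(-522) = ((260 + 580)*(10**2 - 360))*(-522) = (840*(100 - 360))*(-522) = (840*(-260))*(-522) = -218400*(-522) = 114004800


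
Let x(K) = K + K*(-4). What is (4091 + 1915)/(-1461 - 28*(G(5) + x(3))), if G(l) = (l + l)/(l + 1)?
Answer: -18018/3767 ≈ -4.7831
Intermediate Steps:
x(K) = -3*K (x(K) = K - 4*K = -3*K)
G(l) = 2*l/(1 + l) (G(l) = (2*l)/(1 + l) = 2*l/(1 + l))
(4091 + 1915)/(-1461 - 28*(G(5) + x(3))) = (4091 + 1915)/(-1461 - 28*(2*5/(1 + 5) - 3*3)) = 6006/(-1461 - 28*(2*5/6 - 9)) = 6006/(-1461 - 28*(2*5*(⅙) - 9)) = 6006/(-1461 - 28*(5/3 - 9)) = 6006/(-1461 - 28*(-22/3)) = 6006/(-1461 + 616/3) = 6006/(-3767/3) = 6006*(-3/3767) = -18018/3767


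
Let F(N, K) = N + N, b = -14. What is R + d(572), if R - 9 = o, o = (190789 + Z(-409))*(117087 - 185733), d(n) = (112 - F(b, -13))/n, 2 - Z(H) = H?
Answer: -1876891472278/143 ≈ -1.3125e+10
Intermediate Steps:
F(N, K) = 2*N
Z(H) = 2 - H
d(n) = 140/n (d(n) = (112 - 2*(-14))/n = (112 - 1*(-28))/n = (112 + 28)/n = 140/n)
o = -13125115200 (o = (190789 + (2 - 1*(-409)))*(117087 - 185733) = (190789 + (2 + 409))*(-68646) = (190789 + 411)*(-68646) = 191200*(-68646) = -13125115200)
R = -13125115191 (R = 9 - 13125115200 = -13125115191)
R + d(572) = -13125115191 + 140/572 = -13125115191 + 140*(1/572) = -13125115191 + 35/143 = -1876891472278/143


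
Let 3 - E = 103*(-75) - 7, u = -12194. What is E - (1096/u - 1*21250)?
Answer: 176722093/6097 ≈ 28985.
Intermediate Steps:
E = 7735 (E = 3 - (103*(-75) - 7) = 3 - (-7725 - 7) = 3 - 1*(-7732) = 3 + 7732 = 7735)
E - (1096/u - 1*21250) = 7735 - (1096/(-12194) - 1*21250) = 7735 - (1096*(-1/12194) - 21250) = 7735 - (-548/6097 - 21250) = 7735 - 1*(-129561798/6097) = 7735 + 129561798/6097 = 176722093/6097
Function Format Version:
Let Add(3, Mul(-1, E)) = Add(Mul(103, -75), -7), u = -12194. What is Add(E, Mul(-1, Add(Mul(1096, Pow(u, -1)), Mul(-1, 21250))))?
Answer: Rational(176722093, 6097) ≈ 28985.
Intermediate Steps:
E = 7735 (E = Add(3, Mul(-1, Add(Mul(103, -75), -7))) = Add(3, Mul(-1, Add(-7725, -7))) = Add(3, Mul(-1, -7732)) = Add(3, 7732) = 7735)
Add(E, Mul(-1, Add(Mul(1096, Pow(u, -1)), Mul(-1, 21250)))) = Add(7735, Mul(-1, Add(Mul(1096, Pow(-12194, -1)), Mul(-1, 21250)))) = Add(7735, Mul(-1, Add(Mul(1096, Rational(-1, 12194)), -21250))) = Add(7735, Mul(-1, Add(Rational(-548, 6097), -21250))) = Add(7735, Mul(-1, Rational(-129561798, 6097))) = Add(7735, Rational(129561798, 6097)) = Rational(176722093, 6097)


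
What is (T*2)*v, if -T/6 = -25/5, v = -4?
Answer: -240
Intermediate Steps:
T = 30 (T = -(-150)/5 = -6*(-5) = 30)
(T*2)*v = (30*2)*(-4) = 60*(-4) = -240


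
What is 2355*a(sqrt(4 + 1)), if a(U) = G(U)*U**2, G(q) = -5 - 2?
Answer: -82425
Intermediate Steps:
G(q) = -7
a(U) = -7*U**2
2355*a(sqrt(4 + 1)) = 2355*(-7*(sqrt(4 + 1))**2) = 2355*(-7*(sqrt(5))**2) = 2355*(-7*5) = 2355*(-35) = -82425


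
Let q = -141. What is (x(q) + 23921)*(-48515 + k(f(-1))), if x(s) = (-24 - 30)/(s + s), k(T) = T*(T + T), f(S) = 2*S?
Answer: -54536226072/47 ≈ -1.1603e+9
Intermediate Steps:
k(T) = 2*T**2 (k(T) = T*(2*T) = 2*T**2)
x(s) = -27/s (x(s) = -54*1/(2*s) = -27/s)
(x(q) + 23921)*(-48515 + k(f(-1))) = (-27/(-141) + 23921)*(-48515 + 2*(2*(-1))**2) = (-27*(-1/141) + 23921)*(-48515 + 2*(-2)**2) = (9/47 + 23921)*(-48515 + 2*4) = 1124296*(-48515 + 8)/47 = (1124296/47)*(-48507) = -54536226072/47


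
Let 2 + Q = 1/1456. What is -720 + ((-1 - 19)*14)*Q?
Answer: -4165/26 ≈ -160.19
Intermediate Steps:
Q = -2911/1456 (Q = -2 + 1/1456 = -2911/1456 ≈ -1.9993)
-720 + ((-1 - 19)*14)*Q = -720 + ((-1 - 19)*14)*(-2911/1456) = -720 - 20*14*(-2911/1456) = -720 - 280*(-2911/1456) = -720 + 14555/26 = -4165/26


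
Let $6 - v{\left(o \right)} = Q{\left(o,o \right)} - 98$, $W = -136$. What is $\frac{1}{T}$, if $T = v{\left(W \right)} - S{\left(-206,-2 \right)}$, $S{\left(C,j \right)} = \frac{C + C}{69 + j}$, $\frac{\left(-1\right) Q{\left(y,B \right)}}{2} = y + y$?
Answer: $- \frac{67}{29068} \approx -0.0023049$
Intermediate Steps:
$Q{\left(y,B \right)} = - 4 y$ ($Q{\left(y,B \right)} = - 2 \left(y + y\right) = - 2 \cdot 2 y = - 4 y$)
$S{\left(C,j \right)} = \frac{2 C}{69 + j}$
$v{\left(o \right)} = 104 + 4 o$ ($v{\left(o \right)} = 6 - \left(- 4 o - 98\right) = 6 - \left(-98 - 4 o\right) = 6 + \left(98 + 4 o\right) = 104 + 4 o$)
$T = - \frac{29068}{67}$ ($T = \left(104 + 4 \left(-136\right)\right) - 2 \left(-206\right) \frac{1}{69 - 2} = \left(104 - 544\right) - 2 \left(-206\right) \frac{1}{67} = -440 - 2 \left(-206\right) \frac{1}{67} = -440 - - \frac{412}{67} = -440 + \frac{412}{67} = - \frac{29068}{67} \approx -433.85$)
$\frac{1}{T} = \frac{1}{- \frac{29068}{67}} = - \frac{67}{29068}$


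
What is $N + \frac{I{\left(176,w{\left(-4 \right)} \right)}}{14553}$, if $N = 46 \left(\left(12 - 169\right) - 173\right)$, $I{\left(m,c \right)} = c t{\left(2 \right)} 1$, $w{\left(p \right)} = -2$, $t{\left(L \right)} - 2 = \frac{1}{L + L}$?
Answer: $- \frac{49092121}{3234} \approx -15180.0$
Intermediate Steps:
$t{\left(L \right)} = 2 + \frac{1}{2 L}$ ($t{\left(L \right)} = 2 + \frac{1}{L + L} = 2 + \frac{1}{2 L}$)
$I{\left(m,c \right)} = \frac{9 c}{4}$ ($I{\left(m,c \right)} = c \left(2 + \frac{1}{2 \cdot 2}\right) 1 = c \left(2 + \frac{1}{2} \cdot \frac{1}{2}\right) 1 = c \left(2 + \frac{1}{4}\right) 1 = c \frac{9}{4} \cdot 1 = \frac{9 c}{4} \cdot 1 = \frac{9 c}{4}$)
$N = -15180$ ($N = 46 \left(-157 - 173\right) = 46 \left(-330\right) = -15180$)
$N + \frac{I{\left(176,w{\left(-4 \right)} \right)}}{14553} = -15180 + \frac{\frac{9}{4} \left(-2\right)}{14553} = -15180 - \frac{1}{3234} = - \frac{49092121}{3234}$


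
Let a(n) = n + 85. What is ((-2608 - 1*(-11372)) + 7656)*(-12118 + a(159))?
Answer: -194971080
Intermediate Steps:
a(n) = 85 + n
((-2608 - 1*(-11372)) + 7656)*(-12118 + a(159)) = ((-2608 - 1*(-11372)) + 7656)*(-12118 + (85 + 159)) = ((-2608 + 11372) + 7656)*(-12118 + 244) = (8764 + 7656)*(-11874) = 16420*(-11874) = -194971080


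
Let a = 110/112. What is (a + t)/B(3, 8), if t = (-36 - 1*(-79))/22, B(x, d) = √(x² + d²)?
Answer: 1809*√73/44968 ≈ 0.34371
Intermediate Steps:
B(x, d) = √(d² + x²)
t = 43/22 (t = (-36 + 79)*(1/22) = 43*(1/22) = 43/22 ≈ 1.9545)
a = 55/56 (a = 110*(1/112) = 55/56 ≈ 0.98214)
(a + t)/B(3, 8) = (55/56 + 43/22)/(√(8² + 3²)) = 1809/(616*(√(64 + 9))) = 1809/(616*(√73)) = 1809*(√73/73)/616 = 1809*√73/44968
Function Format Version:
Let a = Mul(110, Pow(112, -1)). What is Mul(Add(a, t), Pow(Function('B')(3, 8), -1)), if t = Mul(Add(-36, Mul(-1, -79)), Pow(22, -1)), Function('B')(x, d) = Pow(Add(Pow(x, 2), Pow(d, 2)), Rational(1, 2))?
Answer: Mul(Rational(1809, 44968), Pow(73, Rational(1, 2))) ≈ 0.34371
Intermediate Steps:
Function('B')(x, d) = Pow(Add(Pow(d, 2), Pow(x, 2)), Rational(1, 2))
t = Rational(43, 22) (t = Mul(Add(-36, 79), Rational(1, 22)) = Mul(43, Rational(1, 22)) = Rational(43, 22) ≈ 1.9545)
a = Rational(55, 56) (a = Mul(110, Rational(1, 112)) = Rational(55, 56) ≈ 0.98214)
Mul(Add(a, t), Pow(Function('B')(3, 8), -1)) = Mul(Add(Rational(55, 56), Rational(43, 22)), Pow(Pow(Add(Pow(8, 2), Pow(3, 2)), Rational(1, 2)), -1)) = Mul(Rational(1809, 616), Pow(Pow(Add(64, 9), Rational(1, 2)), -1)) = Mul(Rational(1809, 616), Pow(Pow(73, Rational(1, 2)), -1)) = Mul(Rational(1809, 616), Mul(Rational(1, 73), Pow(73, Rational(1, 2)))) = Mul(Rational(1809, 44968), Pow(73, Rational(1, 2)))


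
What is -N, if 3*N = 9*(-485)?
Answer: 1455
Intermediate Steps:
N = -1455 (N = (9*(-485))/3 = (⅓)*(-4365) = -1455)
-N = -1*(-1455) = 1455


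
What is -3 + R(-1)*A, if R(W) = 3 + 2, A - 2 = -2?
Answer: -3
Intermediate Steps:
A = 0 (A = 2 - 2 = 0)
R(W) = 5
-3 + R(-1)*A = -3 + 5*0 = -3 + 0 = -3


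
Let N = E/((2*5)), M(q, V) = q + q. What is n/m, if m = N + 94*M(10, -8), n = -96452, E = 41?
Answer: -964520/18841 ≈ -51.193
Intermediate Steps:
M(q, V) = 2*q
N = 41/10 (N = 41/((2*5)) = 41/10 ≈ 4.1000)
m = 18841/10 (m = 41/10 + 94*(2*10) = 41/10 + 94*20 = 41/10 + 1880 = 18841/10 ≈ 1884.1)
n/m = -96452/18841/10 = -96452*10/18841 = -964520/18841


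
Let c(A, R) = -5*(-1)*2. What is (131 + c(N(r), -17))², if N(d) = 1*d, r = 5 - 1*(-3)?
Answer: 19881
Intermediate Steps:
r = 8 (r = 5 + 3 = 8)
N(d) = d
c(A, R) = 10 (c(A, R) = 5*2 = 10)
(131 + c(N(r), -17))² = (131 + 10)² = 141² = 19881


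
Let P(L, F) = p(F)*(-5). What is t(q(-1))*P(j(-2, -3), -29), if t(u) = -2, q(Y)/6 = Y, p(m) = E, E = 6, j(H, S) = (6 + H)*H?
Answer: 60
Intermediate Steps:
j(H, S) = H*(6 + H)
p(m) = 6
P(L, F) = -30 (P(L, F) = 6*(-5) = -30)
q(Y) = 6*Y
t(q(-1))*P(j(-2, -3), -29) = -2*(-30) = 60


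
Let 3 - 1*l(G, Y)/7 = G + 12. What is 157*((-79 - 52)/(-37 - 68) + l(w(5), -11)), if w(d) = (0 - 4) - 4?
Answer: -94828/105 ≈ -903.12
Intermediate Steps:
w(d) = -8 (w(d) = -4 - 4 = -8)
l(G, Y) = -63 - 7*G (l(G, Y) = 21 - 7*(G + 12) = 21 - 7*(12 + G) = 21 + (-84 - 7*G) = -63 - 7*G)
157*((-79 - 52)/(-37 - 68) + l(w(5), -11)) = 157*((-79 - 52)/(-37 - 68) + (-63 - 7*(-8))) = 157*(-131/(-105) + (-63 + 56)) = 157*(-131*(-1/105) - 7) = 157*(131/105 - 7) = 157*(-604/105) = -94828/105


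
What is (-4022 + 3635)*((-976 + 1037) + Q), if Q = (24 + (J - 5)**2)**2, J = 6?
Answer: -265482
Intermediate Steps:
Q = 625 (Q = (24 + (6 - 5)**2)**2 = (24 + 1**2)**2 = (24 + 1)**2 = 25**2 = 625)
(-4022 + 3635)*((-976 + 1037) + Q) = (-4022 + 3635)*((-976 + 1037) + 625) = -387*(61 + 625) = -387*686 = -265482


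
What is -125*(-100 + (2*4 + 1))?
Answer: 11375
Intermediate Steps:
-125*(-100 + (2*4 + 1)) = -125*(-100 + (8 + 1)) = -125*(-100 + 9) = -125*(-91) = 11375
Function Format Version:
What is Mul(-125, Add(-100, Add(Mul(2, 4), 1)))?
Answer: 11375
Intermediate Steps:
Mul(-125, Add(-100, Add(Mul(2, 4), 1))) = Mul(-125, Add(-100, Add(8, 1))) = Mul(-125, Add(-100, 9)) = Mul(-125, -91) = 11375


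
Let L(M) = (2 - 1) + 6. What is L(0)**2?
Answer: 49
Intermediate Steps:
L(M) = 7 (L(M) = 1 + 6 = 7)
L(0)**2 = 7**2 = 49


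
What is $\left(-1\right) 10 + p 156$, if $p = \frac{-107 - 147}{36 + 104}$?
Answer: $- \frac{10256}{35} \approx -293.03$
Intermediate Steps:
$p = - \frac{127}{70}$ ($p = - \frac{254}{140} = \left(-254\right) \frac{1}{140} = - \frac{127}{70} \approx -1.8143$)
$\left(-1\right) 10 + p 156 = \left(-1\right) 10 - \frac{9906}{35} = -10 - \frac{9906}{35} = - \frac{10256}{35}$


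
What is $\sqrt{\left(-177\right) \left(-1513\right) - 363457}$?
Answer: $2 i \sqrt{23914} \approx 309.28 i$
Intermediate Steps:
$\sqrt{\left(-177\right) \left(-1513\right) - 363457} = \sqrt{267801 - 363457} = \sqrt{-95656} = 2 i \sqrt{23914}$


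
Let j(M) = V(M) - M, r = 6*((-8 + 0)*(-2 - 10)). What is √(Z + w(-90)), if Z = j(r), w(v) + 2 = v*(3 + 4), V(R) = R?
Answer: 2*I*√158 ≈ 25.14*I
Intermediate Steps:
w(v) = -2 + 7*v (w(v) = -2 + v*(3 + 4) = -2 + v*7 = -2 + 7*v)
r = 576 (r = 6*(-8*(-12)) = 6*96 = 576)
j(M) = 0 (j(M) = M - M = 0)
Z = 0
√(Z + w(-90)) = √(0 + (-2 + 7*(-90))) = √(0 + (-2 - 630)) = √(0 - 632) = √(-632) = 2*I*√158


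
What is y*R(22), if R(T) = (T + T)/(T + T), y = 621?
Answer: 621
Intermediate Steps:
R(T) = 1 (R(T) = (2*T)/((2*T)) = (2*T)*(1/(2*T)) = 1)
y*R(22) = 621*1 = 621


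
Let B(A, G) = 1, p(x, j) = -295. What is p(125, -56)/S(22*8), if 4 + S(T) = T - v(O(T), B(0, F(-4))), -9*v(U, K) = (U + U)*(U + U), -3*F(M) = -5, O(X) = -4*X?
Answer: -2655/1984012 ≈ -0.0013382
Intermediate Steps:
F(M) = 5/3 (F(M) = -1/3*(-5) = 5/3)
v(U, K) = -4*U**2/9 (v(U, K) = -(U + U)*(U + U)/9 = -2*U*2*U/9 = -4*U**2/9)
S(T) = -4 + T + 64*T**2/9 (S(T) = -4 + (T - (-4)*(-4*T)**2/9) = -4 + (T - (-4)*16*T**2/9) = -4 + (T - (-64)*T**2/9) = -4 + (T + 64*T**2/9) = -4 + T + 64*T**2/9)
p(125, -56)/S(22*8) = -295/(-4 + 22*8 + 64*(22*8)**2/9) = -295/(-4 + 176 + (64/9)*176**2) = -295/(-4 + 176 + (64/9)*30976) = -295/(-4 + 176 + 1982464/9) = -295/1984012/9 = -295*9/1984012 = -2655/1984012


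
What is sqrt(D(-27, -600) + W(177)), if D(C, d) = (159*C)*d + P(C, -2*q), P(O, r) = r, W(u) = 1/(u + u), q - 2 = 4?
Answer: sqrt(322787449362)/354 ≈ 1604.9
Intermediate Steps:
q = 6 (q = 2 + 4 = 6)
W(u) = 1/(2*u)
D(C, d) = -12 + 159*C*d (D(C, d) = (159*C)*d - 2*6 = 159*C*d - 12 = -12 + 159*C*d)
sqrt(D(-27, -600) + W(177)) = sqrt((-12 + 159*(-27)*(-600)) + (1/2)/177) = sqrt((-12 + 2575800) + (1/2)*(1/177)) = sqrt(2575788 + 1/354) = sqrt(911828953/354) = sqrt(322787449362)/354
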